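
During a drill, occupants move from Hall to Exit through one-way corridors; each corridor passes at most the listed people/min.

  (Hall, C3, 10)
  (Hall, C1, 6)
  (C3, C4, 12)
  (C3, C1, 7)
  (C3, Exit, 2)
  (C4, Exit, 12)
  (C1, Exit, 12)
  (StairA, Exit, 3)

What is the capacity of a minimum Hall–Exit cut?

16

Augment Hall→C3→Exit: bottleneck 2, flow now 2.
Augment Hall→C1→Exit: bottleneck 6, flow now 8.
Augment Hall→C3→C4→Exit: bottleneck 8, flow now 16.
No augmenting path remains; maximum flow = 16.
By max-flow min-cut, the minimum cut capacity equals the max flow.
In the residual graph, reachable from Hall: {Hall}.
Min-cut edges: Hall→C3 (10), Hall→C1 (6); capacity 10 + 6 = 16.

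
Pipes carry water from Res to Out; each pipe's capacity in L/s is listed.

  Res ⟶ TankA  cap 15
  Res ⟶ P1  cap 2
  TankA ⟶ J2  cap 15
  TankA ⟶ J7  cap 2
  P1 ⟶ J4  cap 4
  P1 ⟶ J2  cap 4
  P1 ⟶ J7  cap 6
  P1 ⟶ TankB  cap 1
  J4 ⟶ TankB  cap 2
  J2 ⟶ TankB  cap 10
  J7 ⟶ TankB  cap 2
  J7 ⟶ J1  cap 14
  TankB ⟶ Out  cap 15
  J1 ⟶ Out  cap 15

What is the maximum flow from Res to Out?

14

Augment Res→P1→TankB→Out: bottleneck 1, flow now 1.
Augment Res→TankA→J2→TankB→Out: bottleneck 10, flow now 11.
Augment Res→TankA→J7→TankB→Out: bottleneck 2, flow now 13.
Augment Res→P1→J4→TankB→Out: bottleneck 1, flow now 14.
No augmenting path remains; maximum flow = 14.
In the residual graph, reachable from Res: {Res, TankA, J2}.
Min-cut edges: Res→P1 (2), TankA→J7 (2), J2→TankB (10); capacity 2 + 2 + 10 = 14.
This cut is saturated, so no flow can exceed 14.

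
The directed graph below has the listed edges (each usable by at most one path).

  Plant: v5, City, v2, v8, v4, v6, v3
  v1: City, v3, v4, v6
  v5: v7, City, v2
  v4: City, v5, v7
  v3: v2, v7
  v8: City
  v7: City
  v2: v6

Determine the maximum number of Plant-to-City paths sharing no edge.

5

Assign every edge capacity 1; by Menger, the answer equals the max flow.
Path Plant→City (+1); total 1.
Path Plant→v4→City (+1); total 2.
Path Plant→v5→City (+1); total 3.
Path Plant→v8→City (+1); total 4.
Path Plant→v3→v7→City (+1); total 5.
No residual Plant→City path; max flow = 5.
Certifying cut of size 5: {Plant→City, Plant→v3, Plant→v4, Plant→v5, Plant→v8}.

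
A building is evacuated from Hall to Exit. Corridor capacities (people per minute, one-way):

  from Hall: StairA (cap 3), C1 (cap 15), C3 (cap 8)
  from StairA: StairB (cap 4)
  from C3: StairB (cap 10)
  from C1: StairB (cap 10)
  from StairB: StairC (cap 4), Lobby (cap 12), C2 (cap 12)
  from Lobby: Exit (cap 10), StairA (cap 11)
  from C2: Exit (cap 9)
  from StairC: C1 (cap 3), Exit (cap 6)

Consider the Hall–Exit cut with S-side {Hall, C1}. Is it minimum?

Given cut capacity: 3 + 8 + 10 = 21.
Augment Hall→StairA→StairB→Lobby→Exit: bottleneck 3, flow now 3.
Augment Hall→C3→StairB→Lobby→Exit: bottleneck 7, flow now 10.
Augment Hall→C3→StairB→C2→Exit: bottleneck 1, flow now 11.
Augment Hall→C1→StairB→C2→Exit: bottleneck 8, flow now 19.
Augment Hall→C1→StairB→StairC→Exit: bottleneck 2, flow now 21.
No augmenting path remains; maximum flow = 21.
Cut capacity 21 equals the max flow, so it is a minimum cut.

Yes — it is a minimum cut (capacity 21).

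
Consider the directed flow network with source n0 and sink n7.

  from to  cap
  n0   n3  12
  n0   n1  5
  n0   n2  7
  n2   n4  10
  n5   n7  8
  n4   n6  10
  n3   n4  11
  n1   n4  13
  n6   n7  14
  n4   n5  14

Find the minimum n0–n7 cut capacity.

18

Augment n0→n1→n4→n5→n7: bottleneck 5, flow now 5.
Augment n0→n2→n4→n5→n7: bottleneck 3, flow now 8.
Augment n0→n2→n4→n6→n7: bottleneck 4, flow now 12.
Augment n0→n3→n4→n6→n7: bottleneck 6, flow now 18.
No augmenting path remains; maximum flow = 18.
By max-flow min-cut, the minimum cut capacity equals the max flow.
In the residual graph, reachable from n0: {n0, n1, n2, n3, n4, n5}.
Min-cut edges: n4→n6 (10), n5→n7 (8); capacity 10 + 8 = 18.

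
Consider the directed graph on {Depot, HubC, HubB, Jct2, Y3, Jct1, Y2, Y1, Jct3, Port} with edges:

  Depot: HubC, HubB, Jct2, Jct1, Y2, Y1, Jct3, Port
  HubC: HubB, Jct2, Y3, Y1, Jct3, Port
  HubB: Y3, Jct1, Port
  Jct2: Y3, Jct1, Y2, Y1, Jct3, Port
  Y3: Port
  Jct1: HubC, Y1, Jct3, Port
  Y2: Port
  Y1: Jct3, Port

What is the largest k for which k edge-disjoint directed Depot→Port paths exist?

Assign every edge capacity 1; by Menger, the answer equals the max flow.
Path Depot→Port (+1); total 1.
Path Depot→HubC→Port (+1); total 2.
Path Depot→HubB→Port (+1); total 3.
Path Depot→Jct2→Port (+1); total 4.
Path Depot→Jct1→Port (+1); total 5.
Path Depot→Y2→Port (+1); total 6.
Path Depot→Y1→Port (+1); total 7.
No residual Depot→Port path; max flow = 7.
Certifying cut of size 7: {Depot→HubB, Depot→HubC, Depot→Jct1, Depot→Jct2, Depot→Port, Depot→Y1, Depot→Y2}.

7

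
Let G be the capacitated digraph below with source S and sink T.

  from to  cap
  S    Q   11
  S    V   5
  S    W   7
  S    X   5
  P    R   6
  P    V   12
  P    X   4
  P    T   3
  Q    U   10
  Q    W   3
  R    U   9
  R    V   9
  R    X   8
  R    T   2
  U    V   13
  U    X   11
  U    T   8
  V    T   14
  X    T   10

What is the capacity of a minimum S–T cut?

20

Augment S→V→T: bottleneck 5, flow now 5.
Augment S→X→T: bottleneck 5, flow now 10.
Augment S→Q→U→T: bottleneck 8, flow now 18.
Augment S→Q→U→V→T: bottleneck 2, flow now 20.
No augmenting path remains; maximum flow = 20.
By max-flow min-cut, the minimum cut capacity equals the max flow.
In the residual graph, reachable from S: {S, Q, W}.
Min-cut edges: S→V (5), S→X (5), Q→U (10); capacity 5 + 5 + 10 = 20.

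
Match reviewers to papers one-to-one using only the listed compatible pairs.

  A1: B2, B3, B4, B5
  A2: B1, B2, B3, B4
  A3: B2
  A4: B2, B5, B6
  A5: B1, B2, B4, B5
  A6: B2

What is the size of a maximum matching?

5

Unit-capacity flow: source→left, listed edges, right→sink; max matching = max flow.
Augmenting path A1→B2 (+1); matched 1.
Augmenting path A2→B1 (+1); matched 2.
Augmenting path A4→B5 (+1); matched 3.
Augmenting path A5→B4 (+1); matched 4.
Augmenting path A3→B2→A1→B3 (+1); matched 5.
No augmenting path remains; maximum matching = 5.
König certificate: {A1, A2, A4, A5, B2} is a vertex cover of size 5 (every listed pair touches it), so no matching can be larger.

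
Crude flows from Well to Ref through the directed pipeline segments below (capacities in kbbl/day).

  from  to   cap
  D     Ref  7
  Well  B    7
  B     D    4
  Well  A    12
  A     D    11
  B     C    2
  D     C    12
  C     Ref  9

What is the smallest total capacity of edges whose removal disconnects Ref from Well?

Augment Well→A→D→Ref: bottleneck 7, flow now 7.
Augment Well→B→C→Ref: bottleneck 2, flow now 9.
Augment Well→A→D→C→Ref: bottleneck 4, flow now 13.
Augment Well→B→D→C→Ref: bottleneck 3, flow now 16.
No augmenting path remains; maximum flow = 16.
By max-flow min-cut, the minimum cut capacity equals the max flow.
In the residual graph, reachable from Well: {Well, A, B, C, D}.
Min-cut edges: C→Ref (9), D→Ref (7); capacity 9 + 7 = 16.

16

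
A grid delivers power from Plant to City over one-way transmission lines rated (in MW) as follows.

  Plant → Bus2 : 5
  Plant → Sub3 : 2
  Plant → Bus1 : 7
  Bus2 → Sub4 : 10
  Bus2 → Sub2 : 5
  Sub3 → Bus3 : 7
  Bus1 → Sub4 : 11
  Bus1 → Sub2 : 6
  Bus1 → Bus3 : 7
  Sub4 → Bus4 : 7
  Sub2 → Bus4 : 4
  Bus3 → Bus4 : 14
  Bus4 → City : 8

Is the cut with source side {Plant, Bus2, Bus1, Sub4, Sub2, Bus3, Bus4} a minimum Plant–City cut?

No — its capacity is 10, but the minimum cut has capacity 8.

Given cut capacity: 2 + 8 = 10.
Augment Plant→Bus2→Sub4→Bus4→City: bottleneck 5, flow now 5.
Augment Plant→Sub3→Bus3→Bus4→City: bottleneck 2, flow now 7.
Augment Plant→Bus1→Sub4→Bus4→City: bottleneck 1, flow now 8.
No augmenting path remains; maximum flow = 8.
In the residual graph, reachable from Plant: {Plant, Bus2, Sub3, Bus1, Sub4, Sub2, Bus3, Bus4}.
Min-cut edges: Bus4→City (8); capacity 8 = 8.
Cut capacity 10 exceeds the max flow 8, so it is not minimum.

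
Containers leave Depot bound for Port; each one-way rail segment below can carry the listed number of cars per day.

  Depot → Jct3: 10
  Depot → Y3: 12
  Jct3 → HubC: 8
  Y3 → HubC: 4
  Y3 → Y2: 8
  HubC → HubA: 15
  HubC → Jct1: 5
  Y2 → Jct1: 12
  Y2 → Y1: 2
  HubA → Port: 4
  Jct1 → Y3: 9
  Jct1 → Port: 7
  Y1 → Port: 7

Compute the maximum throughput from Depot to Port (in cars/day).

13

Augment Depot→Jct3→HubC→HubA→Port: bottleneck 4, flow now 4.
Augment Depot→Jct3→HubC→Jct1→Port: bottleneck 4, flow now 8.
Augment Depot→Y3→HubC→Jct1→Port: bottleneck 1, flow now 9.
Augment Depot→Y3→Y2→Jct1→Port: bottleneck 2, flow now 11.
Augment Depot→Y3→Y2→Y1→Port: bottleneck 2, flow now 13.
No augmenting path remains; maximum flow = 13.
In the residual graph, reachable from Depot: {Depot, Jct3, Y3, HubC, Y2, HubA, Jct1}.
Min-cut edges: Y2→Y1 (2), HubA→Port (4), Jct1→Port (7); capacity 2 + 4 + 7 = 13.
This cut is saturated, so no flow can exceed 13.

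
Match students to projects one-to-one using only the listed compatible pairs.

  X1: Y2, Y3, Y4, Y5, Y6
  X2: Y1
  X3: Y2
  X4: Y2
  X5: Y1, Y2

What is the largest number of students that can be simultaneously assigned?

Unit-capacity flow: source→left, listed edges, right→sink; max matching = max flow.
Augmenting path X1→Y2 (+1); matched 1.
Augmenting path X2→Y1 (+1); matched 2.
Augmenting path X3→Y2→X1→Y3 (+1); matched 3.
No augmenting path remains; maximum matching = 3.
König certificate: {X1, Y1, Y2} is a vertex cover of size 3 (every listed pair touches it), so no matching can be larger.

3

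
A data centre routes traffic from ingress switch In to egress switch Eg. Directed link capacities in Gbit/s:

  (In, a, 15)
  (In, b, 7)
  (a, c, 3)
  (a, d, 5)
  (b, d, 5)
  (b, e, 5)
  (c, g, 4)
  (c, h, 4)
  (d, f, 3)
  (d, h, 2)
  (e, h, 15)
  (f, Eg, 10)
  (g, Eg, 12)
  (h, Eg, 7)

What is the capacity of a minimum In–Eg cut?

Augment In→a→c→g→Eg: bottleneck 3, flow now 3.
Augment In→a→d→f→Eg: bottleneck 3, flow now 6.
Augment In→a→d→h→Eg: bottleneck 2, flow now 8.
Augment In→b→e→h→Eg: bottleneck 5, flow now 13.
No augmenting path remains; maximum flow = 13.
By max-flow min-cut, the minimum cut capacity equals the max flow.
In the residual graph, reachable from In: {In, a, b, d}.
Min-cut edges: a→c (3), b→e (5), d→f (3), d→h (2); capacity 3 + 5 + 3 + 2 = 13.

13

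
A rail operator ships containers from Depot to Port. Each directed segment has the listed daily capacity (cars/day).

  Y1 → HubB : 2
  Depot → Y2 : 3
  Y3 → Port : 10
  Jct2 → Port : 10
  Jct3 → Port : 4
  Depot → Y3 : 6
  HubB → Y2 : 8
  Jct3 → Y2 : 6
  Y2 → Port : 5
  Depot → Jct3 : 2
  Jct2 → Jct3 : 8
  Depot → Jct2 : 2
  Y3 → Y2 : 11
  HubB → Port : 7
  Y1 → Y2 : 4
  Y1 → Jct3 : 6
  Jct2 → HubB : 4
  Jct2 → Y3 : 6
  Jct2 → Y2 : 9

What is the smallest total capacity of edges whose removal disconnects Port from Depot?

13

Augment Depot→Jct2→Port: bottleneck 2, flow now 2.
Augment Depot→Jct3→Port: bottleneck 2, flow now 4.
Augment Depot→Y3→Port: bottleneck 6, flow now 10.
Augment Depot→Y2→Port: bottleneck 3, flow now 13.
No augmenting path remains; maximum flow = 13.
By max-flow min-cut, the minimum cut capacity equals the max flow.
In the residual graph, reachable from Depot: {Depot}.
Min-cut edges: Depot→Jct2 (2), Depot→Jct3 (2), Depot→Y3 (6), Depot→Y2 (3); capacity 2 + 2 + 6 + 3 = 13.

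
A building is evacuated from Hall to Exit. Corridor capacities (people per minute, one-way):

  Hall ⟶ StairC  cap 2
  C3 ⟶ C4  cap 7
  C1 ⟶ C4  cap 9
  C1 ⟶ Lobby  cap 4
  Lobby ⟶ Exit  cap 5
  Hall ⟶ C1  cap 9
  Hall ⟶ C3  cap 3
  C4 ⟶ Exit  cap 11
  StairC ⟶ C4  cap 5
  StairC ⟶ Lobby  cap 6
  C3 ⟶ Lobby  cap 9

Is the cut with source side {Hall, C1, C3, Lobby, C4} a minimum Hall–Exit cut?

Given cut capacity: 2 + 5 + 11 = 18.
Augment Hall→C1→Lobby→Exit: bottleneck 4, flow now 4.
Augment Hall→C1→C4→Exit: bottleneck 5, flow now 9.
Augment Hall→StairC→Lobby→Exit: bottleneck 1, flow now 10.
Augment Hall→StairC→C4→Exit: bottleneck 1, flow now 11.
Augment Hall→C3→C4→Exit: bottleneck 3, flow now 14.
No augmenting path remains; maximum flow = 14.
In the residual graph, reachable from Hall: {Hall}.
Min-cut edges: Hall→C1 (9), Hall→StairC (2), Hall→C3 (3); capacity 9 + 2 + 3 = 14.
Cut capacity 18 exceeds the max flow 14, so it is not minimum.

No — its capacity is 18, but the minimum cut has capacity 14.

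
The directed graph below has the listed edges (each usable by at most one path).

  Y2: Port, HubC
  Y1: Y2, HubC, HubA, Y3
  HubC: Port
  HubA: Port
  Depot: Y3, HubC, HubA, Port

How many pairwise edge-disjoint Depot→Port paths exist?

Assign every edge capacity 1; by Menger, the answer equals the max flow.
Path Depot→Port (+1); total 1.
Path Depot→HubA→Port (+1); total 2.
Path Depot→HubC→Port (+1); total 3.
No residual Depot→Port path; max flow = 3.
Certifying cut of size 3: {Depot→HubA, Depot→HubC, Depot→Port}.

3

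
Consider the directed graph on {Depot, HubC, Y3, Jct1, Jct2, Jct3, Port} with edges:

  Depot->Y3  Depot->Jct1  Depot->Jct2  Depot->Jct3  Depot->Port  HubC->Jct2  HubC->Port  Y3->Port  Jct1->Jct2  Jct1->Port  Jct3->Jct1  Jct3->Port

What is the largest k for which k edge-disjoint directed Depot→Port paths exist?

Assign every edge capacity 1; by Menger, the answer equals the max flow.
Path Depot→Port (+1); total 1.
Path Depot→Y3→Port (+1); total 2.
Path Depot→Jct1→Port (+1); total 3.
Path Depot→Jct3→Port (+1); total 4.
No residual Depot→Port path; max flow = 4.
Certifying cut of size 4: {Depot→Jct1, Depot→Jct3, Depot→Port, Depot→Y3}.

4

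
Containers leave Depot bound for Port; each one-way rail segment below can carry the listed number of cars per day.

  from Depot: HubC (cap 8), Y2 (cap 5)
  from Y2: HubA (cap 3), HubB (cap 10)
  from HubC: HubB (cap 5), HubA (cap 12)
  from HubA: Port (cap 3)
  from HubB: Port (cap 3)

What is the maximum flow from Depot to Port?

6

Augment Depot→Y2→HubA→Port: bottleneck 3, flow now 3.
Augment Depot→Y2→HubB→Port: bottleneck 2, flow now 5.
Augment Depot→HubC→HubB→Port: bottleneck 1, flow now 6.
No augmenting path remains; maximum flow = 6.
In the residual graph, reachable from Depot: {Depot, Y2, HubC, HubA, HubB}.
Min-cut edges: HubA→Port (3), HubB→Port (3); capacity 3 + 3 = 6.
This cut is saturated, so no flow can exceed 6.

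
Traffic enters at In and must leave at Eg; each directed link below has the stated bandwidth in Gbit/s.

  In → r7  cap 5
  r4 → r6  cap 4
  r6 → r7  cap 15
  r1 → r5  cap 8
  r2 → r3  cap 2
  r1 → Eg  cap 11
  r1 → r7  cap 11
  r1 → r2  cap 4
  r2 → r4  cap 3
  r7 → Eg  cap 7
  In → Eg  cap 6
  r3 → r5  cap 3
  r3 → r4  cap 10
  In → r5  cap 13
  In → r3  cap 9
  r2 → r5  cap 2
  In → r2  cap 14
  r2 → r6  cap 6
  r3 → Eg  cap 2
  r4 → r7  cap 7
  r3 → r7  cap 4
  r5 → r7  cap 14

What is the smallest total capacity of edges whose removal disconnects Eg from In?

Augment In→Eg: bottleneck 6, flow now 6.
Augment In→r3→Eg: bottleneck 2, flow now 8.
Augment In→r7→Eg: bottleneck 5, flow now 13.
Augment In→r3→r7→Eg: bottleneck 2, flow now 15.
No augmenting path remains; maximum flow = 15.
By max-flow min-cut, the minimum cut capacity equals the max flow.
In the residual graph, reachable from In: {In, r2, r3, r4, r5, r6, r7}.
Min-cut edges: In→Eg (6), r3→Eg (2), r7→Eg (7); capacity 6 + 2 + 7 = 15.

15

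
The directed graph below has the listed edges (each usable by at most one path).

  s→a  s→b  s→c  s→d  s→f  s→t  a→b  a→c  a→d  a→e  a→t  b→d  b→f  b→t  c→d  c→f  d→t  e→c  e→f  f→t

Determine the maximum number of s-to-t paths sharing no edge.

5

Assign every edge capacity 1; by Menger, the answer equals the max flow.
Path s→t (+1); total 1.
Path s→a→t (+1); total 2.
Path s→b→t (+1); total 3.
Path s→d→t (+1); total 4.
Path s→f→t (+1); total 5.
No residual s→t path; max flow = 5.
Certifying cut of size 5: {d→t, f→t, s→a, s→b, s→t}.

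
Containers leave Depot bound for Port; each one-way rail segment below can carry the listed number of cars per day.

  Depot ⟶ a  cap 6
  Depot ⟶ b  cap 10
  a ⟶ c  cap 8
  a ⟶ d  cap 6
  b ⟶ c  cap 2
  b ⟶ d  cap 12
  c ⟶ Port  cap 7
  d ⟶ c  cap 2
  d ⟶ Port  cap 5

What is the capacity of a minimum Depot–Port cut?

12

Augment Depot→a→c→Port: bottleneck 6, flow now 6.
Augment Depot→b→c→Port: bottleneck 1, flow now 7.
Augment Depot→b→d→Port: bottleneck 5, flow now 12.
No augmenting path remains; maximum flow = 12.
By max-flow min-cut, the minimum cut capacity equals the max flow.
In the residual graph, reachable from Depot: {Depot, a, b, c, d}.
Min-cut edges: c→Port (7), d→Port (5); capacity 7 + 5 = 12.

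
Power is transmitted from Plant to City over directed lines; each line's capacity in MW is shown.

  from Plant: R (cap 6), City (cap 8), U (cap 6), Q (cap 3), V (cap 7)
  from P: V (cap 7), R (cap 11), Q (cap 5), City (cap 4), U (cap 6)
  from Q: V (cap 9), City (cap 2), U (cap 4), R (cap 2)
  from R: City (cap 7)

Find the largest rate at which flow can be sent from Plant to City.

17

Augment Plant→City: bottleneck 8, flow now 8.
Augment Plant→Q→City: bottleneck 2, flow now 10.
Augment Plant→R→City: bottleneck 6, flow now 16.
Augment Plant→Q→R→City: bottleneck 1, flow now 17.
No augmenting path remains; maximum flow = 17.
In the residual graph, reachable from Plant: {Plant, U, V}.
Min-cut edges: Plant→Q (3), Plant→R (6), Plant→City (8); capacity 3 + 6 + 8 = 17.
This cut is saturated, so no flow can exceed 17.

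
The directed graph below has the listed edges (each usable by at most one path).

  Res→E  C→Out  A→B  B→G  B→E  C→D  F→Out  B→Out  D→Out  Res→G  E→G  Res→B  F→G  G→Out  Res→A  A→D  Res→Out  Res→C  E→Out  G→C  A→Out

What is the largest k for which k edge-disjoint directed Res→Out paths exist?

Assign every edge capacity 1; by Menger, the answer equals the max flow.
Path Res→Out (+1); total 1.
Path Res→A→Out (+1); total 2.
Path Res→B→Out (+1); total 3.
Path Res→C→Out (+1); total 4.
Path Res→E→Out (+1); total 5.
Path Res→G→Out (+1); total 6.
No residual Res→Out path; max flow = 6.
Certifying cut of size 6: {Res→A, Res→B, Res→C, Res→E, Res→G, Res→Out}.

6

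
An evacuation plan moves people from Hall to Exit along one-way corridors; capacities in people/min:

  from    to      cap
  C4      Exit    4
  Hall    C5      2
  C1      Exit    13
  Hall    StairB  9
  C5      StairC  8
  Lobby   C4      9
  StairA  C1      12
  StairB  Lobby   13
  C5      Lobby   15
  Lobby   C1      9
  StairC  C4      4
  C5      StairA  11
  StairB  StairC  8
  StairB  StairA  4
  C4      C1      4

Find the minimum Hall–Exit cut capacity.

Augment Hall→StairB→StairC→C4→Exit: bottleneck 4, flow now 4.
Augment Hall→StairB→StairA→C1→Exit: bottleneck 4, flow now 8.
Augment Hall→StairB→Lobby→C1→Exit: bottleneck 1, flow now 9.
Augment Hall→C5→StairA→C1→Exit: bottleneck 2, flow now 11.
No augmenting path remains; maximum flow = 11.
By max-flow min-cut, the minimum cut capacity equals the max flow.
In the residual graph, reachable from Hall: {Hall}.
Min-cut edges: Hall→StairB (9), Hall→C5 (2); capacity 9 + 2 = 11.

11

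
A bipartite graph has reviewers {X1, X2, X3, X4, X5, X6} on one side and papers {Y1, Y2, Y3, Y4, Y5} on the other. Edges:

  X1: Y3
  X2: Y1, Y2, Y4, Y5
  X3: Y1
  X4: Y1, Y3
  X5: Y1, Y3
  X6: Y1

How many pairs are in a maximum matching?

Unit-capacity flow: source→left, listed edges, right→sink; max matching = max flow.
Augmenting path X1→Y3 (+1); matched 1.
Augmenting path X2→Y1 (+1); matched 2.
Augmenting path X3→Y1→X2→Y2 (+1); matched 3.
No augmenting path remains; maximum matching = 3.
König certificate: {X2, Y1, Y3} is a vertex cover of size 3 (every listed pair touches it), so no matching can be larger.

3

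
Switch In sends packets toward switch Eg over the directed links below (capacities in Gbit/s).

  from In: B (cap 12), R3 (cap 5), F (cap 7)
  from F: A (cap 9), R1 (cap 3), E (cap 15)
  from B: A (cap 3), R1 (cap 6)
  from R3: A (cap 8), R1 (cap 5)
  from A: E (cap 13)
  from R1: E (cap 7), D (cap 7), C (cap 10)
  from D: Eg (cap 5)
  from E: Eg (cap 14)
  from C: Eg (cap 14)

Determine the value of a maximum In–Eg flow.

21

Augment In→F→E→Eg: bottleneck 7, flow now 7.
Augment In→B→A→E→Eg: bottleneck 3, flow now 10.
Augment In→B→R1→D→Eg: bottleneck 5, flow now 15.
Augment In→B→R1→E→Eg: bottleneck 1, flow now 16.
Augment In→R3→A→E→Eg: bottleneck 3, flow now 19.
Augment In→R3→R1→C→Eg: bottleneck 2, flow now 21.
No augmenting path remains; maximum flow = 21.
In the residual graph, reachable from In: {In, B}.
Min-cut edges: In→F (7), In→R3 (5), B→A (3), B→R1 (6); capacity 7 + 5 + 3 + 6 = 21.
This cut is saturated, so no flow can exceed 21.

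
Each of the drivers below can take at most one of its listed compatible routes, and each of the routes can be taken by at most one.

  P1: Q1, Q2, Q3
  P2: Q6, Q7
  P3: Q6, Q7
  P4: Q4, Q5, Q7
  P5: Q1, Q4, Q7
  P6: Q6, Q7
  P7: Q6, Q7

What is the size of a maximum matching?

5

Unit-capacity flow: source→left, listed edges, right→sink; max matching = max flow.
Augmenting path P1→Q1 (+1); matched 1.
Augmenting path P2→Q6 (+1); matched 2.
Augmenting path P3→Q7 (+1); matched 3.
Augmenting path P4→Q4 (+1); matched 4.
Augmenting path P5→Q1→P1→Q2 (+1); matched 5.
No augmenting path remains; maximum matching = 5.
König certificate: {P1, P4, P5, Q6, Q7} is a vertex cover of size 5 (every listed pair touches it), so no matching can be larger.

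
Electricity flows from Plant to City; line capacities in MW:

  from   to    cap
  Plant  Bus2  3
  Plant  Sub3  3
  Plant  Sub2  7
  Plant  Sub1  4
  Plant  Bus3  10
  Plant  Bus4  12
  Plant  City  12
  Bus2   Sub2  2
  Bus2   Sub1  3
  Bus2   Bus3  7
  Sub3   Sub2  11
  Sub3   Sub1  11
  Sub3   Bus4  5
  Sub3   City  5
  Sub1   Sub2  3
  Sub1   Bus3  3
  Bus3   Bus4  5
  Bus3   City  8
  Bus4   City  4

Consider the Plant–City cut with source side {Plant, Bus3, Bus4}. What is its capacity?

41

Edges leaving {Plant, Bus3, Bus4}: Plant→Bus2 (3), Plant→Sub3 (3), Plant→Sub2 (7), Plant→Sub1 (4), Plant→City (12), Bus3→City (8), Bus4→City (4).
Cut capacity = 3 + 3 + 7 + 4 + 12 + 8 + 4 = 41.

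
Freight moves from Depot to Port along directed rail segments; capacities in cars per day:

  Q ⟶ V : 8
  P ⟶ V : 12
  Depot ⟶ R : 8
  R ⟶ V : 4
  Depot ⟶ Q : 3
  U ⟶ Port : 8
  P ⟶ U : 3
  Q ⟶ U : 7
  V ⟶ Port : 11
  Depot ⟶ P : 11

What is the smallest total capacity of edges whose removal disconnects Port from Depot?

Augment Depot→P→U→Port: bottleneck 3, flow now 3.
Augment Depot→P→V→Port: bottleneck 8, flow now 11.
Augment Depot→Q→U→Port: bottleneck 3, flow now 14.
Augment Depot→R→V→Port: bottleneck 3, flow now 17.
No augmenting path remains; maximum flow = 17.
By max-flow min-cut, the minimum cut capacity equals the max flow.
In the residual graph, reachable from Depot: {Depot, P, R, V}.
Min-cut edges: Depot→Q (3), P→U (3), V→Port (11); capacity 3 + 3 + 11 = 17.

17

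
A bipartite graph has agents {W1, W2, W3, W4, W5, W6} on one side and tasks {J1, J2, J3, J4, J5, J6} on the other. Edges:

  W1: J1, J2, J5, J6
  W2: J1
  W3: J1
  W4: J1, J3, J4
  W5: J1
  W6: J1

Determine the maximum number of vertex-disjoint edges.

Unit-capacity flow: source→left, listed edges, right→sink; max matching = max flow.
Augmenting path W1→J1 (+1); matched 1.
Augmenting path W4→J3 (+1); matched 2.
Augmenting path W2→J1→W1→J2 (+1); matched 3.
No augmenting path remains; maximum matching = 3.
König certificate: {W1, W4, J1} is a vertex cover of size 3 (every listed pair touches it), so no matching can be larger.

3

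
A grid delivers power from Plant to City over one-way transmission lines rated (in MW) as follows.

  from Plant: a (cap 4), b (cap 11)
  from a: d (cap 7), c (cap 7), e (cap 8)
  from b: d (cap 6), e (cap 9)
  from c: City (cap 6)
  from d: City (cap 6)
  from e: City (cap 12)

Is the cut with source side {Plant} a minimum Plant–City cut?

Yes — it is a minimum cut (capacity 15).

Given cut capacity: 4 + 11 = 15.
Augment Plant→a→c→City: bottleneck 4, flow now 4.
Augment Plant→b→d→City: bottleneck 6, flow now 10.
Augment Plant→b→e→City: bottleneck 5, flow now 15.
No augmenting path remains; maximum flow = 15.
Cut capacity 15 equals the max flow, so it is a minimum cut.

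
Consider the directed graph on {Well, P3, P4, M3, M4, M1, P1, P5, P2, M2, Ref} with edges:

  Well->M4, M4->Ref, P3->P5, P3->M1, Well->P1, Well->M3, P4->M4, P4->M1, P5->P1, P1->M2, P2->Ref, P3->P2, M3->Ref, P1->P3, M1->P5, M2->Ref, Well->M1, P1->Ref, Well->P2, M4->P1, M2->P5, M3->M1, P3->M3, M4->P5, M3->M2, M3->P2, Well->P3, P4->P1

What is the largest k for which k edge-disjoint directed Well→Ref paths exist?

Assign every edge capacity 1; by Menger, the answer equals the max flow.
Path Well→M3→Ref (+1); total 1.
Path Well→M4→Ref (+1); total 2.
Path Well→P1→Ref (+1); total 3.
Path Well→P2→Ref (+1); total 4.
Path Well→P3→M3→M2→Ref (+1); total 5.
No residual Well→Ref path; max flow = 5.
Certifying cut of size 5: {M2→Ref, M3→Ref, P1→Ref, P2→Ref, Well→M4}.

5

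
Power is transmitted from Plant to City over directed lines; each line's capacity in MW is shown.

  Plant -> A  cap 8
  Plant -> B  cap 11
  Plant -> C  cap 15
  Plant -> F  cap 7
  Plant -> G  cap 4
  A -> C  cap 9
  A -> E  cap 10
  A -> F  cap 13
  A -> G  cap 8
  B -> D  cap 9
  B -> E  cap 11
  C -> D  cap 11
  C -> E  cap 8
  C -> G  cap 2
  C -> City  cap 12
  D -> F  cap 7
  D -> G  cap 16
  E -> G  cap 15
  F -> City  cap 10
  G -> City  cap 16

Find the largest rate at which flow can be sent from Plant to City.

38

Augment Plant→C→City: bottleneck 12, flow now 12.
Augment Plant→F→City: bottleneck 7, flow now 19.
Augment Plant→G→City: bottleneck 4, flow now 23.
Augment Plant→A→F→City: bottleneck 3, flow now 26.
Augment Plant→A→G→City: bottleneck 5, flow now 31.
Augment Plant→C→G→City: bottleneck 2, flow now 33.
Augment Plant→B→D→G→City: bottleneck 5, flow now 38.
No augmenting path remains; maximum flow = 38.
In the residual graph, reachable from Plant: {Plant, A, B, C, D, E, F, G}.
Min-cut edges: C→City (12), F→City (10), G→City (16); capacity 12 + 10 + 16 = 38.
This cut is saturated, so no flow can exceed 38.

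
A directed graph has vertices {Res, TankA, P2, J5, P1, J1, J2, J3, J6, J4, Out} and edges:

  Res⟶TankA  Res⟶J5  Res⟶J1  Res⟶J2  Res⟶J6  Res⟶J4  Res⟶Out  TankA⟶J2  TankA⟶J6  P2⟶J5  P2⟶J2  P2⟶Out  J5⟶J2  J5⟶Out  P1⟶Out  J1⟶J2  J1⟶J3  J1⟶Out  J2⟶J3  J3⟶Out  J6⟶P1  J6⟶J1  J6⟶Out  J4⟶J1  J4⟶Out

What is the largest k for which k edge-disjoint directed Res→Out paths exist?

Assign every edge capacity 1; by Menger, the answer equals the max flow.
Path Res→Out (+1); total 1.
Path Res→J5→Out (+1); total 2.
Path Res→J1→Out (+1); total 3.
Path Res→J6→Out (+1); total 4.
Path Res→J4→Out (+1); total 5.
Path Res→J2→J3→Out (+1); total 6.
Path Res→TankA→J6→P1→Out (+1); total 7.
No residual Res→Out path; max flow = 7.
Certifying cut of size 7: {Res→J1, Res→J2, Res→J4, Res→J5, Res→J6, Res→Out, Res→TankA}.

7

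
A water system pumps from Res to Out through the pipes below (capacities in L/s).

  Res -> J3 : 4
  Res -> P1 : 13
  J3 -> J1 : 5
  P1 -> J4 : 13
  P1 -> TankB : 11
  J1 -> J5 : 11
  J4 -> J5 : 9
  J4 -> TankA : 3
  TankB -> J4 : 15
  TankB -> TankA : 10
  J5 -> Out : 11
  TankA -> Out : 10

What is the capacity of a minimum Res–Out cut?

17

Augment Res→J3→J1→J5→Out: bottleneck 4, flow now 4.
Augment Res→P1→J4→J5→Out: bottleneck 7, flow now 11.
Augment Res→P1→J4→TankA→Out: bottleneck 3, flow now 14.
Augment Res→P1→TankB→TankA→Out: bottleneck 3, flow now 17.
No augmenting path remains; maximum flow = 17.
By max-flow min-cut, the minimum cut capacity equals the max flow.
In the residual graph, reachable from Res: {Res}.
Min-cut edges: Res→J3 (4), Res→P1 (13); capacity 4 + 13 = 17.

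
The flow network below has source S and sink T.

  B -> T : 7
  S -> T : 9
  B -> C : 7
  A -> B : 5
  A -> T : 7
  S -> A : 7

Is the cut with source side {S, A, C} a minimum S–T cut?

No — its capacity is 21, but the minimum cut has capacity 16.

Given cut capacity: 9 + 5 + 7 = 21.
Augment S→T: bottleneck 9, flow now 9.
Augment S→A→T: bottleneck 7, flow now 16.
No augmenting path remains; maximum flow = 16.
In the residual graph, reachable from S: {S}.
Min-cut edges: S→A (7), S→T (9); capacity 7 + 9 = 16.
Cut capacity 21 exceeds the max flow 16, so it is not minimum.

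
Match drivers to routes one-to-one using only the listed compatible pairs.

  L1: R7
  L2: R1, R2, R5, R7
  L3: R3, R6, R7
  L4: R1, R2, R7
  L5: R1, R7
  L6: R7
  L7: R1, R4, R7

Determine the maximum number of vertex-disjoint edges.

Unit-capacity flow: source→left, listed edges, right→sink; max matching = max flow.
Augmenting path L1→R7 (+1); matched 1.
Augmenting path L2→R1 (+1); matched 2.
Augmenting path L3→R3 (+1); matched 3.
Augmenting path L4→R2 (+1); matched 4.
Augmenting path L7→R4 (+1); matched 5.
Augmenting path L5→R1→L2→R5 (+1); matched 6.
No augmenting path remains; maximum matching = 6.
König certificate: {L2, L3, L4, L5, L7, R7} is a vertex cover of size 6 (every listed pair touches it), so no matching can be larger.

6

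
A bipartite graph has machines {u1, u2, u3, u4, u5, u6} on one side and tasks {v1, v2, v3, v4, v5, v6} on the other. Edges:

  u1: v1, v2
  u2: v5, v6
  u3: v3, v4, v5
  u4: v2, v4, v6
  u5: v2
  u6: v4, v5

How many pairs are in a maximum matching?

6

Unit-capacity flow: source→left, listed edges, right→sink; max matching = max flow.
Augmenting path u1→v1 (+1); matched 1.
Augmenting path u2→v5 (+1); matched 2.
Augmenting path u3→v3 (+1); matched 3.
Augmenting path u4→v2 (+1); matched 4.
Augmenting path u6→v4 (+1); matched 5.
Augmenting path u5→v2→u4→v6 (+1); matched 6.
No augmenting path remains; maximum matching = 6.
König certificate: {u1, u2, u3, u4, u5, u6} is a vertex cover of size 6 (every listed pair touches it), so no matching can be larger.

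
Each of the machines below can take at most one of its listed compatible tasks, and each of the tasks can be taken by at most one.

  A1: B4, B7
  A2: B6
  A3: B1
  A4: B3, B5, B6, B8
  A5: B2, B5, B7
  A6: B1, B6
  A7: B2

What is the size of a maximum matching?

6

Unit-capacity flow: source→left, listed edges, right→sink; max matching = max flow.
Augmenting path A1→B4 (+1); matched 1.
Augmenting path A2→B6 (+1); matched 2.
Augmenting path A3→B1 (+1); matched 3.
Augmenting path A4→B3 (+1); matched 4.
Augmenting path A5→B2 (+1); matched 5.
Augmenting path A7→B2→A5→B5 (+1); matched 6.
No augmenting path remains; maximum matching = 6.
König certificate: {A1, A4, A5, A7, B1, B6} is a vertex cover of size 6 (every listed pair touches it), so no matching can be larger.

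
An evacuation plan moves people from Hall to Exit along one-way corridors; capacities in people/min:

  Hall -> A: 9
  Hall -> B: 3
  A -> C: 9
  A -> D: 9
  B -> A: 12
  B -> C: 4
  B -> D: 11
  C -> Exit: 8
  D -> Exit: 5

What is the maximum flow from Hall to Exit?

Augment Hall→A→C→Exit: bottleneck 8, flow now 8.
Augment Hall→A→D→Exit: bottleneck 1, flow now 9.
Augment Hall→B→D→Exit: bottleneck 3, flow now 12.
No augmenting path remains; maximum flow = 12.
In the residual graph, reachable from Hall: {Hall}.
Min-cut edges: Hall→A (9), Hall→B (3); capacity 9 + 3 = 12.
This cut is saturated, so no flow can exceed 12.

12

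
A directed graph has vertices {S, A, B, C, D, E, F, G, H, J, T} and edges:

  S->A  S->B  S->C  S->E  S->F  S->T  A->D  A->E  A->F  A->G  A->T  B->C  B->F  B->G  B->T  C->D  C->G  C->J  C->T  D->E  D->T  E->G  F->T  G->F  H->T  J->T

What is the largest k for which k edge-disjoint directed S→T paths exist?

5

Assign every edge capacity 1; by Menger, the answer equals the max flow.
Path S→T (+1); total 1.
Path S→A→T (+1); total 2.
Path S→B→T (+1); total 3.
Path S→C→T (+1); total 4.
Path S→F→T (+1); total 5.
No residual S→T path; max flow = 5.
Certifying cut of size 5: {F→T, S→A, S→B, S→C, S→T}.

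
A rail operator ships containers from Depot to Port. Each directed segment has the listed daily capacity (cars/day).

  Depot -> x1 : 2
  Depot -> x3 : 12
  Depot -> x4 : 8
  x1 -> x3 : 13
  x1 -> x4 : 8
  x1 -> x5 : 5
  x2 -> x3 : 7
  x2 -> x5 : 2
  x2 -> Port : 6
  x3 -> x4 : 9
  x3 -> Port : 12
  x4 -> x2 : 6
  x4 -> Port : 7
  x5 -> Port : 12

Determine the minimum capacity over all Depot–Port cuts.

Augment Depot→x3→Port: bottleneck 12, flow now 12.
Augment Depot→x4→Port: bottleneck 7, flow now 19.
Augment Depot→x1→x5→Port: bottleneck 2, flow now 21.
Augment Depot→x4→x2→Port: bottleneck 1, flow now 22.
No augmenting path remains; maximum flow = 22.
By max-flow min-cut, the minimum cut capacity equals the max flow.
In the residual graph, reachable from Depot: {Depot}.
Min-cut edges: Depot→x1 (2), Depot→x3 (12), Depot→x4 (8); capacity 2 + 12 + 8 = 22.

22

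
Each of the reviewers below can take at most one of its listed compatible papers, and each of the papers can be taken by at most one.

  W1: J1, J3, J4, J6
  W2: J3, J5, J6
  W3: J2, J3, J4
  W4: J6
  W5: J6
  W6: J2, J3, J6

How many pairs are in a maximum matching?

Unit-capacity flow: source→left, listed edges, right→sink; max matching = max flow.
Augmenting path W1→J1 (+1); matched 1.
Augmenting path W2→J3 (+1); matched 2.
Augmenting path W3→J2 (+1); matched 3.
Augmenting path W4→J6 (+1); matched 4.
Augmenting path W6→J2→W3→J4 (+1); matched 5.
No augmenting path remains; maximum matching = 5.
König certificate: {W1, W2, W3, W6, J6} is a vertex cover of size 5 (every listed pair touches it), so no matching can be larger.

5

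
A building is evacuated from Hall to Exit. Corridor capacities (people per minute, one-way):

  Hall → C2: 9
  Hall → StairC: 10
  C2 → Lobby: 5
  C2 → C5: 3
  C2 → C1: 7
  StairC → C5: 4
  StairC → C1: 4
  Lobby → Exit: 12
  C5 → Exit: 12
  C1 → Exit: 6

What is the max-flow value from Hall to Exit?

17

Augment Hall→C2→Lobby→Exit: bottleneck 5, flow now 5.
Augment Hall→C2→C5→Exit: bottleneck 3, flow now 8.
Augment Hall→C2→C1→Exit: bottleneck 1, flow now 9.
Augment Hall→StairC→C5→Exit: bottleneck 4, flow now 13.
Augment Hall→StairC→C1→Exit: bottleneck 4, flow now 17.
No augmenting path remains; maximum flow = 17.
In the residual graph, reachable from Hall: {Hall, StairC}.
Min-cut edges: Hall→C2 (9), StairC→C5 (4), StairC→C1 (4); capacity 9 + 4 + 4 = 17.
This cut is saturated, so no flow can exceed 17.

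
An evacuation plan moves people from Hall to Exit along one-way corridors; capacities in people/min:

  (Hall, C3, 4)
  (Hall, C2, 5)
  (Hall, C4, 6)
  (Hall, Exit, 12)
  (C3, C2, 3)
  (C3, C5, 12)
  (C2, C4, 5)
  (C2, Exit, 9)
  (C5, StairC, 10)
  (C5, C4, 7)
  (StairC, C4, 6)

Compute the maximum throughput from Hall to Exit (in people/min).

20

Augment Hall→Exit: bottleneck 12, flow now 12.
Augment Hall→C2→Exit: bottleneck 5, flow now 17.
Augment Hall→C3→C2→Exit: bottleneck 3, flow now 20.
No augmenting path remains; maximum flow = 20.
In the residual graph, reachable from Hall: {Hall, C3, C5, StairC, C4}.
Min-cut edges: Hall→C2 (5), Hall→Exit (12), C3→C2 (3); capacity 5 + 12 + 3 = 20.
This cut is saturated, so no flow can exceed 20.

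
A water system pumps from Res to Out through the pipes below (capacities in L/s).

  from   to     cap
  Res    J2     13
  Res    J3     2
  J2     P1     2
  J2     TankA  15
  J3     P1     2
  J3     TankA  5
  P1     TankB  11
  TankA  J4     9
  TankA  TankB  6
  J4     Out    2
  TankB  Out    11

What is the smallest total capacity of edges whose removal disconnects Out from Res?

12

Augment Res→J2→P1→TankB→Out: bottleneck 2, flow now 2.
Augment Res→J2→TankA→J4→Out: bottleneck 2, flow now 4.
Augment Res→J2→TankA→TankB→Out: bottleneck 6, flow now 10.
Augment Res→J3→P1→TankB→Out: bottleneck 2, flow now 12.
No augmenting path remains; maximum flow = 12.
By max-flow min-cut, the minimum cut capacity equals the max flow.
In the residual graph, reachable from Res: {Res, J2, TankA, J4}.
Min-cut edges: Res→J3 (2), J2→P1 (2), TankA→TankB (6), J4→Out (2); capacity 2 + 2 + 6 + 2 = 12.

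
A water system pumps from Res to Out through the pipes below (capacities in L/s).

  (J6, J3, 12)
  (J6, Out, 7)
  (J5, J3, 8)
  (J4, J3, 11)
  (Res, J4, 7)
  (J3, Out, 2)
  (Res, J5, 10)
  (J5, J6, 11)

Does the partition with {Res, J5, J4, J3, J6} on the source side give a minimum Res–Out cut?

Given cut capacity: 2 + 7 = 9.
Augment Res→J5→J3→Out: bottleneck 2, flow now 2.
Augment Res→J5→J6→Out: bottleneck 7, flow now 9.
No augmenting path remains; maximum flow = 9.
Cut capacity 9 equals the max flow, so it is a minimum cut.

Yes — it is a minimum cut (capacity 9).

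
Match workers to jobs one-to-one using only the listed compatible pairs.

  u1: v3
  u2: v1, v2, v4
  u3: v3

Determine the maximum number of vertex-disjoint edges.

Unit-capacity flow: source→left, listed edges, right→sink; max matching = max flow.
Augmenting path u1→v3 (+1); matched 1.
Augmenting path u2→v1 (+1); matched 2.
No augmenting path remains; maximum matching = 2.
König certificate: {u2, v3} is a vertex cover of size 2 (every listed pair touches it), so no matching can be larger.

2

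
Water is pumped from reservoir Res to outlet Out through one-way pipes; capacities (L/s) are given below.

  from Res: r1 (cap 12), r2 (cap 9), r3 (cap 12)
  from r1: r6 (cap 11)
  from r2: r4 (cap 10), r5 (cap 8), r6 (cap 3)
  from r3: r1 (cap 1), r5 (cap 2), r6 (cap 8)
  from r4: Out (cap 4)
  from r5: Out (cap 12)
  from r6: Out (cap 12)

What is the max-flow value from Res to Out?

Augment Res→r1→r6→Out: bottleneck 11, flow now 11.
Augment Res→r2→r4→Out: bottleneck 4, flow now 15.
Augment Res→r2→r5→Out: bottleneck 5, flow now 20.
Augment Res→r3→r5→Out: bottleneck 2, flow now 22.
Augment Res→r3→r6→Out: bottleneck 1, flow now 23.
No augmenting path remains; maximum flow = 23.
In the residual graph, reachable from Res: {Res, r1, r3, r6}.
Min-cut edges: Res→r2 (9), r3→r5 (2), r6→Out (12); capacity 9 + 2 + 12 = 23.
This cut is saturated, so no flow can exceed 23.

23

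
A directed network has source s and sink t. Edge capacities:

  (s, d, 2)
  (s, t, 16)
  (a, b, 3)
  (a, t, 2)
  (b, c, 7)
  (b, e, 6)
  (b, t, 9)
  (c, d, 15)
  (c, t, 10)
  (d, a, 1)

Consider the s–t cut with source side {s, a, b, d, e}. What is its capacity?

34

Edges leaving {s, a, b, d, e}: s→t (16), a→t (2), b→c (7), b→t (9).
Cut capacity = 16 + 2 + 7 + 9 = 34.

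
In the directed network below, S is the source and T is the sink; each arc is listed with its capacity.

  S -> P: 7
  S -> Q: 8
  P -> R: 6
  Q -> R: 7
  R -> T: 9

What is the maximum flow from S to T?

Augment S→P→R→T: bottleneck 6, flow now 6.
Augment S→Q→R→T: bottleneck 3, flow now 9.
No augmenting path remains; maximum flow = 9.
In the residual graph, reachable from S: {S, P, Q, R}.
Min-cut edges: R→T (9); capacity 9 = 9.
This cut is saturated, so no flow can exceed 9.

9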